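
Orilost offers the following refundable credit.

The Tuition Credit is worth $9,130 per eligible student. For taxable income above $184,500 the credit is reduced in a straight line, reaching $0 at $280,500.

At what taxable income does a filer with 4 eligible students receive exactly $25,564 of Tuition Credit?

Full credit = 4 × $9,130 = $36,520.
$25,564 is 25,564/36,520 of the full $36,520, so 10,956/36,520 of the $96,000 range has been used: income = $184,500 + $96,000 × 10,956/36,520 = $213,300.

$213,300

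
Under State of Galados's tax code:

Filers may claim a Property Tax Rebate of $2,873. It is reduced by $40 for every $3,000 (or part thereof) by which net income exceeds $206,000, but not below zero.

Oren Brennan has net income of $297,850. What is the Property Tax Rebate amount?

Property Tax Rebate: income exceeds $206,000 by $91,850, which is 31 full-or-partial $3,000 increments; reduction = 31 × $40 = $1,240, leaving $1,633.

$1,633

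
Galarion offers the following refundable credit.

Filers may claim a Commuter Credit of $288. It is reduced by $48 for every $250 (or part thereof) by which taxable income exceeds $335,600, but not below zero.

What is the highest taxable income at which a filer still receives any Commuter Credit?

$336,850

After 5 increments the reduction is 5 × $48 = $240, leaving $48; one more increment wipes it out. Increment 5 ends at excess 5 × $250 = $1,250, so the highest qualifying income is $335,600 + $1,250 = $336,850.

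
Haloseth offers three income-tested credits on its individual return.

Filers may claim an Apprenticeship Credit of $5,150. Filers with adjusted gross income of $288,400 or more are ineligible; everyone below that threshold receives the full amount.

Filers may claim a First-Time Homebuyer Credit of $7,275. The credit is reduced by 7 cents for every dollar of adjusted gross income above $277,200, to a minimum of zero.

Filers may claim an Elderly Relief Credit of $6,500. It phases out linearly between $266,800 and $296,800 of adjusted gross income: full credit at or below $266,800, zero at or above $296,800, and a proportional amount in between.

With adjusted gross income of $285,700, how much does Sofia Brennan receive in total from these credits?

Apprenticeship Credit: $285,700 is below the $288,400 cutoff, so the full $5,150 applies.
First-Time Homebuyer Credit: 7% of the $8,500 excess over $277,200 is $595; credit = $7,275 − $595 = $6,680.
Elderly Relief Credit: $285,700 is $18,900 into a $30,000 phase-out range, leaving 11,100/30,000 of the credit: $6,500 × 11,100/30,000 = $2,405.
Total: $5,150 + $6,680 + $2,405 = $14,235.

$14,235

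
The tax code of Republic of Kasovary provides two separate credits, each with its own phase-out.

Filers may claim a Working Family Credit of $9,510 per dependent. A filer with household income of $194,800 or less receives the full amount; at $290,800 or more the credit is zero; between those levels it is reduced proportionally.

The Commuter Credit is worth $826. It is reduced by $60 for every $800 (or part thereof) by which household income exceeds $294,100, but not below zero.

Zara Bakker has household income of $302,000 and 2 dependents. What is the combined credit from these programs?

$226

Working Family Credit: base = 2 × $9,510 = $19,020. $302,000 is at or above $290,800, so the credit is $0.
Commuter Credit: income exceeds $294,100 by $7,900, which is 10 full-or-partial $800 increments; reduction = 10 × $60 = $600, leaving $226.
Total: $0 + $226 = $226.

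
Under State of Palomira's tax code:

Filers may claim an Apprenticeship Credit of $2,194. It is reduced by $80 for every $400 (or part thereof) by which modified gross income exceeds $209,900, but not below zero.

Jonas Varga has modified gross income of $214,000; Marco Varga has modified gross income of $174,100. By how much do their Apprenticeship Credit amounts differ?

Jonas ($214,000): Apprenticeship Credit: income exceeds $209,900 by $4,100, which is 11 full-or-partial $400 increments; reduction = 11 × $80 = $880, leaving $1,314.
Marco ($174,100): Apprenticeship Credit: $174,100 is at or below the $209,900 threshold, so the full $2,194 applies.
Difference: |$1,314 − $2,194| = $880.

$880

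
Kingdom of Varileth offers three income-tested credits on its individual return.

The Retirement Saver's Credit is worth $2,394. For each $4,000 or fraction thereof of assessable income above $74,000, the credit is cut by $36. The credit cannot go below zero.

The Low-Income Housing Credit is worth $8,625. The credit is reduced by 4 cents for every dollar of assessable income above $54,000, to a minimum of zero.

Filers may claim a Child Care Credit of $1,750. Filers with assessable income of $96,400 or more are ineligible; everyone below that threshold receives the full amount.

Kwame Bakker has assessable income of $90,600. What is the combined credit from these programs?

$11,125

Retirement Saver's Credit: income exceeds $74,000 by $16,600, which is 5 full-or-partial $4,000 increments; reduction = 5 × $36 = $180, leaving $2,214.
Low-Income Housing Credit: 4% of the $36,600 excess over $54,000 is $1,464; credit = $8,625 − $1,464 = $7,161.
Child Care Credit: $90,600 is below the $96,400 cutoff, so the full $1,750 applies.
Total: $2,214 + $7,161 + $1,750 = $11,125.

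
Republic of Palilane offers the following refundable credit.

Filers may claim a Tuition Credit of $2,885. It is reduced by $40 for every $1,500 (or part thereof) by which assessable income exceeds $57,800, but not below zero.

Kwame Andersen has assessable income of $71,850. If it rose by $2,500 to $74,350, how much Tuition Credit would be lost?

$80

At $71,850 — income exceeds $57,800 by $14,050, which is 10 full-or-partial $1,500 increments; reduction = 10 × $40 = $400, leaving $2,485.
At $74,350 — income exceeds $57,800 by $16,550, which is 12 full-or-partial $1,500 increments; reduction = 12 × $40 = $480, leaving $2,405.
Lost: $2,485 − $2,405 = $80.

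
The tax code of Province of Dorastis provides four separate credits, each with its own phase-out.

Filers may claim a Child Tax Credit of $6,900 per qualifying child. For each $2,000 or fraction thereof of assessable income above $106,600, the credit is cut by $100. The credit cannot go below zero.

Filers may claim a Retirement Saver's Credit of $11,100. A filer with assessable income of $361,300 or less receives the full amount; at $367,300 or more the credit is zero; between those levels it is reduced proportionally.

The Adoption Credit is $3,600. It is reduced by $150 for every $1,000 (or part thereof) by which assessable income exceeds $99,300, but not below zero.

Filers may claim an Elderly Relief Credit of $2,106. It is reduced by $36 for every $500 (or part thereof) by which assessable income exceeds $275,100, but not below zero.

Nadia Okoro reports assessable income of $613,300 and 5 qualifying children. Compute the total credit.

$9,100

Child Tax Credit: base = 5 × $6,900 = $34,500. income exceeds $106,600 by $506,700, which is 254 full-or-partial $2,000 increments; reduction = 254 × $100 = $25,400, leaving $9,100.
Retirement Saver's Credit: $613,300 is at or above $367,300, so the credit is $0.
Adoption Credit: income exceeds $99,300 by $514,000 → 514 increments × $150 = $77,100 ≥ base, so the credit is $0.
Elderly Relief Credit: income exceeds $275,100 by $338,200 → 677 increments × $36 = $24,372 ≥ base, so the credit is $0.
Total: $9,100 + $0 + $0 + $0 = $9,100.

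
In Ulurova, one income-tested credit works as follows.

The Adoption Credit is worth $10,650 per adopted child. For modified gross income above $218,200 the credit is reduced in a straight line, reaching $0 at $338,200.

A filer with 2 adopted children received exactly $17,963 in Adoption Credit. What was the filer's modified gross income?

$237,000

Full credit = 2 × $10,650 = $21,300.
$17,963 is 17,963/21,300 of the full $21,300, so 3,337/21,300 of the $120,000 range has been used: income = $218,200 + $120,000 × 3,337/21,300 = $237,000.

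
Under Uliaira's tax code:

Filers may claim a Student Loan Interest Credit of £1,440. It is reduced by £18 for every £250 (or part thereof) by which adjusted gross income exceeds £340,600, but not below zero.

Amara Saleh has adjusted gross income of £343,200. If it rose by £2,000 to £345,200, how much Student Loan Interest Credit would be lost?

At £343,200 — income exceeds £340,600 by £2,600, which is 11 full-or-partial £250 increments; reduction = 11 × £18 = £198, leaving £1,242.
At £345,200 — income exceeds £340,600 by £4,600, which is 19 full-or-partial £250 increments; reduction = 19 × £18 = £342, leaving £1,098.
Lost: £1,242 − £1,098 = £144.

£144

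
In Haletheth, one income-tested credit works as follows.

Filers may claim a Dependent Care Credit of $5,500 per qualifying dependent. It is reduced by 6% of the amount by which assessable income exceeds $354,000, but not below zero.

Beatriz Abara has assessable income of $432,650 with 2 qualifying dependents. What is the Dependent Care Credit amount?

$6,281

Dependent Care Credit: base = 2 × $5,500 = $11,000. 6% of the $78,650 excess over $354,000 is $4,719; credit = $11,000 − $4,719 = $6,281.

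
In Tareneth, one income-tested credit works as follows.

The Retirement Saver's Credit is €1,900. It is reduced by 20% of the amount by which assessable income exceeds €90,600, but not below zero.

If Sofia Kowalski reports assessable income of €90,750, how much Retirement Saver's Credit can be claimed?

€1,870

Retirement Saver's Credit: 20% of the €150 excess over €90,600 is €30; credit = €1,900 − €30 = €1,870.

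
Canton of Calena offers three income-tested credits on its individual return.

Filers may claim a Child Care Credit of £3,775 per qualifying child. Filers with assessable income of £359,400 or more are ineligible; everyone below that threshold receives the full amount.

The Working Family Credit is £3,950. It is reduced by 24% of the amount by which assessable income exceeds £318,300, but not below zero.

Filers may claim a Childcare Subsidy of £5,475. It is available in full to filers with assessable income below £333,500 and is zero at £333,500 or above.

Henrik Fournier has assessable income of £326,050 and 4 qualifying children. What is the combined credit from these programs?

£22,665

Child Care Credit: base = 4 × £3,775 = £15,100. £326,050 is below the £359,400 cutoff, so the full £15,100 applies.
Working Family Credit: 24% of the £7,750 excess over £318,300 is £1,860; credit = £3,950 − £1,860 = £2,090.
Childcare Subsidy: £326,050 is below the £333,500 cutoff, so the full £5,475 applies.
Total: £15,100 + £2,090 + £5,475 = £22,665.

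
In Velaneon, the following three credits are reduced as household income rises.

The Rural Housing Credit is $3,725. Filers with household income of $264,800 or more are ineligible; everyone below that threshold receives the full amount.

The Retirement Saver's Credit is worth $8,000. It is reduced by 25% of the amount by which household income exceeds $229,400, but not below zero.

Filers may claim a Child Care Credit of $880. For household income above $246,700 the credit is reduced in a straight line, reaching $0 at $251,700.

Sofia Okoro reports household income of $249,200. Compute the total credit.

Rural Housing Credit: $249,200 is below the $264,800 cutoff, so the full $3,725 applies.
Retirement Saver's Credit: 25% of the $19,800 excess over $229,400 is $4,950; credit = $8,000 − $4,950 = $3,050.
Child Care Credit: $249,200 is $2,500 into a $5,000 phase-out range, leaving 2,500/5,000 of the credit: $880 × 2,500/5,000 = $440.
Total: $3,725 + $3,050 + $440 = $7,215.

$7,215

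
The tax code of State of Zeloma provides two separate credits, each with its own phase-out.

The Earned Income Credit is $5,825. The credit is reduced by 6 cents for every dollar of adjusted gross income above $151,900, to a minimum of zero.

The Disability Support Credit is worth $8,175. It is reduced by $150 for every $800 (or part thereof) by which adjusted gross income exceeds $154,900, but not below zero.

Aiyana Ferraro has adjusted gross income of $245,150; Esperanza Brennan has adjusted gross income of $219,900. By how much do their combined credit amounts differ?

$1,515

Aiyana ($245,150): Earned Income Credit: 6% of the $93,250 excess over $151,900 is $5,595; credit = $5,825 − $5,595 = $230. Disability Support Credit: income exceeds $154,900 by $90,250 → 113 increments × $150 = $16,950 ≥ base, so the credit is $0. total $230 + $0 = $230
Esperanza ($219,900): Earned Income Credit: 6% of the $68,000 excess over $151,900 is $4,080; credit = $5,825 − $4,080 = $1,745. Disability Support Credit: income exceeds $154,900 by $65,000 → 82 increments × $150 = $12,300 ≥ base, so the credit is $0. total $1,745 + $0 = $1,745
Difference: |$230 − $1,745| = $1,515.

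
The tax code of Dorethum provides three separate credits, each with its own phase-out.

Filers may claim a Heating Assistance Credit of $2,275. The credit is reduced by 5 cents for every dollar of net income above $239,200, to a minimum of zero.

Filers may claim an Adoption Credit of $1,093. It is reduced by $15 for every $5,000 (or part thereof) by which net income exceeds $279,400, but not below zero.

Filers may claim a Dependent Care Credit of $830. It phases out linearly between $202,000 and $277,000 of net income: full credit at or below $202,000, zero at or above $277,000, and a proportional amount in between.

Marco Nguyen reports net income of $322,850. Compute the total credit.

$958

Heating Assistance Credit: 5% of the $83,650 excess over $239,200 is $4,182.50 ≥ base, so the credit is $0.
Adoption Credit: income exceeds $279,400 by $43,450, which is 9 full-or-partial $5,000 increments; reduction = 9 × $15 = $135, leaving $958.
Dependent Care Credit: $322,850 is at or above $277,000, so the credit is $0.
Total: $0 + $958 + $0 = $958.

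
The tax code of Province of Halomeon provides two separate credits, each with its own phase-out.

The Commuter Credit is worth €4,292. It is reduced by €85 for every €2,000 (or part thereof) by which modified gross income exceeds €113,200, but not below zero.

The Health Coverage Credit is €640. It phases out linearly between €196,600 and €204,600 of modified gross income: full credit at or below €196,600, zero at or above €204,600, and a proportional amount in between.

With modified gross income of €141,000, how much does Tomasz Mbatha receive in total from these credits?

Commuter Credit: income exceeds €113,200 by €27,800, which is 14 full-or-partial €2,000 increments; reduction = 14 × €85 = €1,190, leaving €3,102.
Health Coverage Credit: €141,000 is at or below the €196,600 threshold, so the full €640 applies.
Total: €3,102 + €640 = €3,742.

€3,742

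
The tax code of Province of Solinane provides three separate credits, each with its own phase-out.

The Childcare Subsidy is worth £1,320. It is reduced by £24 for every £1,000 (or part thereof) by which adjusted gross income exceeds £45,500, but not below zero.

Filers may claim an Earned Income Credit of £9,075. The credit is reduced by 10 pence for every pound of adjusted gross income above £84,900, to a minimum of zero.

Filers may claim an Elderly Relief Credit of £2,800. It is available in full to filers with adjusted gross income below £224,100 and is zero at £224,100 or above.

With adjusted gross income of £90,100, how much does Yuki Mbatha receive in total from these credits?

£11,595

Childcare Subsidy: income exceeds £45,500 by £44,600, which is 45 full-or-partial £1,000 increments; reduction = 45 × £24 = £1,080, leaving £240.
Earned Income Credit: 10% of the £5,200 excess over £84,900 is £520; credit = £9,075 − £520 = £8,555.
Elderly Relief Credit: £90,100 is below the £224,100 cutoff, so the full £2,800 applies.
Total: £240 + £8,555 + £2,800 = £11,595.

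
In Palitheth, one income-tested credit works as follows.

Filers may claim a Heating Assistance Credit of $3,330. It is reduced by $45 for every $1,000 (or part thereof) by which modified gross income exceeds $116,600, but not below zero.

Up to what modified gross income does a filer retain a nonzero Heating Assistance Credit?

After 73 increments the reduction is 73 × $45 = $3,285, leaving $45; one more increment wipes it out. Increment 73 ends at excess 73 × $1,000 = $73,000, so the highest qualifying income is $116,600 + $73,000 = $189,600.

$189,600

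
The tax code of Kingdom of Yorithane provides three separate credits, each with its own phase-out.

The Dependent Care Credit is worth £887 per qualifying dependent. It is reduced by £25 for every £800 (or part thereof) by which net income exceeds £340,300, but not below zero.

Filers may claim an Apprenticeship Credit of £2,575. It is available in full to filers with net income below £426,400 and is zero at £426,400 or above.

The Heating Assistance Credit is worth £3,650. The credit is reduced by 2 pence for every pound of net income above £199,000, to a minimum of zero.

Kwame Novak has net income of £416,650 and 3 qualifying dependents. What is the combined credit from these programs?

Dependent Care Credit: base = 3 × £887 = £2,661. income exceeds £340,300 by £76,350, which is 96 full-or-partial £800 increments; reduction = 96 × £25 = £2,400, leaving £261.
Apprenticeship Credit: £416,650 is below the £426,400 cutoff, so the full £2,575 applies.
Heating Assistance Credit: 2% of the £217,650 excess over £199,000 is £4,353 ≥ base, so the credit is £0.
Total: £261 + £2,575 + £0 = £2,836.

£2,836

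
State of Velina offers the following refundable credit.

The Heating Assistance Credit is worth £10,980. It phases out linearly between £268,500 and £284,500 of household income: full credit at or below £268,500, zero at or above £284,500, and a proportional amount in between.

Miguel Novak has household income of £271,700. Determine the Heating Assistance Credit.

£8,784

Heating Assistance Credit: £271,700 is £3,200 into a £16,000 phase-out range, leaving 12,800/16,000 of the credit: £10,980 × 12,800/16,000 = £8,784.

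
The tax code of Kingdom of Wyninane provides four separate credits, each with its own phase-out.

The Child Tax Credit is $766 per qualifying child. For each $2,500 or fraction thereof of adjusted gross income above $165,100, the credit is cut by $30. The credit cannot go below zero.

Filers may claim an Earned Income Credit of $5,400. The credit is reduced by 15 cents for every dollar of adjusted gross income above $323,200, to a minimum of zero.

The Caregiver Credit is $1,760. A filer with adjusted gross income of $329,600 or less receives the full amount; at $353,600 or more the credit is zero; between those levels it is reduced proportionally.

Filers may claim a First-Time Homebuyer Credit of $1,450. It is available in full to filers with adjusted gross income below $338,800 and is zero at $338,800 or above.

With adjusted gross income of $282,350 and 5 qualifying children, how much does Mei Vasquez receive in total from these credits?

Child Tax Credit: base = 5 × $766 = $3,830. income exceeds $165,100 by $117,250, which is 47 full-or-partial $2,500 increments; reduction = 47 × $30 = $1,410, leaving $2,420.
Earned Income Credit: $282,350 is at or below the $323,200 threshold, so the full $5,400 applies.
Caregiver Credit: $282,350 is at or below the $329,600 threshold, so the full $1,760 applies.
First-Time Homebuyer Credit: $282,350 is below the $338,800 cutoff, so the full $1,450 applies.
Total: $2,420 + $5,400 + $1,760 + $1,450 = $11,030.

$11,030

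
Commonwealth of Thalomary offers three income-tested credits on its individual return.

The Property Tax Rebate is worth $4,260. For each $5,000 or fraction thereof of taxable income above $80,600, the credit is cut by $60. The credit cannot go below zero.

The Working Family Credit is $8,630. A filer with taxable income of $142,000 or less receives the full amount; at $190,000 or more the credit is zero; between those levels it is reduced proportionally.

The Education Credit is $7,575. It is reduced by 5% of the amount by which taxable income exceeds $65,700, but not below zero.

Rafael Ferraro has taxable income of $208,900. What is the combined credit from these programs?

$3,115

Property Tax Rebate: income exceeds $80,600 by $128,300, which is 26 full-or-partial $5,000 increments; reduction = 26 × $60 = $1,560, leaving $2,700.
Working Family Credit: $208,900 is at or above $190,000, so the credit is $0.
Education Credit: 5% of the $143,200 excess over $65,700 is $7,160; credit = $7,575 − $7,160 = $415.
Total: $2,700 + $0 + $415 = $3,115.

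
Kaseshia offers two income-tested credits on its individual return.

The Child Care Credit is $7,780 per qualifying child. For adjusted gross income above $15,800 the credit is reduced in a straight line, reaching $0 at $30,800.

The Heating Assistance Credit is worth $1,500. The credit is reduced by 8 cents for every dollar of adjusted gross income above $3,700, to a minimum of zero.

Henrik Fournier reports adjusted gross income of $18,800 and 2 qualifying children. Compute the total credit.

Child Care Credit: base = 2 × $7,780 = $15,560. $18,800 is $3,000 into a $15,000 phase-out range, leaving 12,000/15,000 of the credit: $15,560 × 12,000/15,000 = $12,448.
Heating Assistance Credit: 8% of the $15,100 excess over $3,700 is $1,208; credit = $1,500 − $1,208 = $292.
Total: $12,448 + $292 = $12,740.

$12,740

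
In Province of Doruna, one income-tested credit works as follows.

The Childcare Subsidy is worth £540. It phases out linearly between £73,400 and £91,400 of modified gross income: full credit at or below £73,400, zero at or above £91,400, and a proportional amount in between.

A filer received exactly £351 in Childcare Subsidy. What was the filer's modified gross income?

£351 is 351/540 of the full £540, so 189/540 of the £18,000 range has been used: income = £73,400 + £18,000 × 189/540 = £79,700.

£79,700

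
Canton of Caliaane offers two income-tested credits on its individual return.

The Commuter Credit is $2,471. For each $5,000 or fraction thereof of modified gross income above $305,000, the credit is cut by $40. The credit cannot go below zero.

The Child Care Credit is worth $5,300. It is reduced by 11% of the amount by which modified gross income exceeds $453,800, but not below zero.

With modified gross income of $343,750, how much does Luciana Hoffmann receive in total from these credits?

Commuter Credit: income exceeds $305,000 by $38,750, which is 8 full-or-partial $5,000 increments; reduction = 8 × $40 = $320, leaving $2,151.
Child Care Credit: $343,750 is at or below the $453,800 threshold, so the full $5,300 applies.
Total: $2,151 + $5,300 = $7,451.

$7,451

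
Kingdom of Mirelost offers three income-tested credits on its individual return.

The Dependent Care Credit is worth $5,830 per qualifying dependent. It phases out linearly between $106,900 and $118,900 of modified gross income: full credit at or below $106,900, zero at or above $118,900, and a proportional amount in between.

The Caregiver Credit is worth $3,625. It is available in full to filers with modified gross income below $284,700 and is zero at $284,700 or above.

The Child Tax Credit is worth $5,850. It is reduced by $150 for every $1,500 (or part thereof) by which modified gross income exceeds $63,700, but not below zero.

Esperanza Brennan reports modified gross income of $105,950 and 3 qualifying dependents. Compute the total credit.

Dependent Care Credit: base = 3 × $5,830 = $17,490. $105,950 is at or below the $106,900 threshold, so the full $17,490 applies.
Caregiver Credit: $105,950 is below the $284,700 cutoff, so the full $3,625 applies.
Child Tax Credit: income exceeds $63,700 by $42,250, which is 29 full-or-partial $1,500 increments; reduction = 29 × $150 = $4,350, leaving $1,500.
Total: $17,490 + $3,625 + $1,500 = $22,615.

$22,615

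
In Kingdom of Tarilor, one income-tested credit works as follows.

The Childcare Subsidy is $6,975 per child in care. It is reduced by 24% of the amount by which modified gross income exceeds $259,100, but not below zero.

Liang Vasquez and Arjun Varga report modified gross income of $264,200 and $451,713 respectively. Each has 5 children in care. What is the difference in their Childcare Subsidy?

Liang ($264,200): Childcare Subsidy: base = 5 × $6,975 = $34,875. 24% of the $5,100 excess over $259,100 is $1,224; credit = $34,875 − $1,224 = $33,651.
Arjun ($451,713): Childcare Subsidy: base = 5 × $6,975 = $34,875. 24% of the $192,613 excess over $259,100 is $46,227.12 ≥ base, so the credit is $0.
Difference: |$33,651 − $0| = $33,651.

$33,651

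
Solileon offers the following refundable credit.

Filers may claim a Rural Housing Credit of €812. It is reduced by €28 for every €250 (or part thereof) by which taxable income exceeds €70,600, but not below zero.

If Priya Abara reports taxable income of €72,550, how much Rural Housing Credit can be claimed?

€588

Rural Housing Credit: income exceeds €70,600 by €1,950, which is 8 full-or-partial €250 increments; reduction = 8 × €28 = €224, leaving €588.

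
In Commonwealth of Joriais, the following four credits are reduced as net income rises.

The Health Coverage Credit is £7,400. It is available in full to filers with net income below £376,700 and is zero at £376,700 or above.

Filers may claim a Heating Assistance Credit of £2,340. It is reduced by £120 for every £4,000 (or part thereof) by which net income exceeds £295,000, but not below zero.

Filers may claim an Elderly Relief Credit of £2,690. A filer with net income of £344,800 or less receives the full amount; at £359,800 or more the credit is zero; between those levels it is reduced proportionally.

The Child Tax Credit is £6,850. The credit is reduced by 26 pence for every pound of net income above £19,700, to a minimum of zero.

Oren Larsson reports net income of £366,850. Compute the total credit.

Health Coverage Credit: £366,850 is below the £376,700 cutoff, so the full £7,400 applies.
Heating Assistance Credit: income exceeds £295,000 by £71,850, which is 18 full-or-partial £4,000 increments; reduction = 18 × £120 = £2,160, leaving £180.
Elderly Relief Credit: £366,850 is at or above £359,800, so the credit is £0.
Child Tax Credit: 26% of the £347,150 excess over £19,700 is £90,259 ≥ base, so the credit is £0.
Total: £7,400 + £180 + £0 + £0 = £7,580.

£7,580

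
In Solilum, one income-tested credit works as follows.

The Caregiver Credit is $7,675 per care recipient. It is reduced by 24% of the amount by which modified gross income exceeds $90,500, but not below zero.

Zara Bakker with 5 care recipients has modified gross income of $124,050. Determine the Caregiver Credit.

Caregiver Credit: base = 5 × $7,675 = $38,375. 24% of the $33,550 excess over $90,500 is $8,052; credit = $38,375 − $8,052 = $30,323.

$30,323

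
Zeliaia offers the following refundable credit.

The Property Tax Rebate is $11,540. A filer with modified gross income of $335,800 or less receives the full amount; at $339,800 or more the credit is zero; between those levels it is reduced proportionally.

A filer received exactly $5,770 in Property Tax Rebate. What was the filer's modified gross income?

$5,770 is 5,770/11,540 of the full $11,540, so 5,770/11,540 of the $4,000 range has been used: income = $335,800 + $4,000 × 5,770/11,540 = $337,800.

$337,800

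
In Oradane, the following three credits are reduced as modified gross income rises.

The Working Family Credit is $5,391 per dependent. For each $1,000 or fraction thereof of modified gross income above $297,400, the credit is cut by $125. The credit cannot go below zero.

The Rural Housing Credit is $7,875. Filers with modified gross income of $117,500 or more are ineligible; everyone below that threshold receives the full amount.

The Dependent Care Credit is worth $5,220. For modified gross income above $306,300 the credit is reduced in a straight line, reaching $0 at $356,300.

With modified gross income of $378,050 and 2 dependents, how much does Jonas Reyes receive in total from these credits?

$657

Working Family Credit: base = 2 × $5,391 = $10,782. income exceeds $297,400 by $80,650, which is 81 full-or-partial $1,000 increments; reduction = 81 × $125 = $10,125, leaving $657.
Rural Housing Credit: $378,050 meets or exceeds the $117,500 cutoff, so the credit is $0.
Dependent Care Credit: $378,050 is at or above $356,300, so the credit is $0.
Total: $657 + $0 + $0 = $657.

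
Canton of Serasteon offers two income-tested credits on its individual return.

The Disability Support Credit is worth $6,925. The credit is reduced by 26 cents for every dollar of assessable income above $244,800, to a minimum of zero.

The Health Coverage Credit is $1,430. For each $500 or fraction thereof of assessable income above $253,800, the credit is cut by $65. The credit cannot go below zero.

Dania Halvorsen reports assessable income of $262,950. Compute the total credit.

$2,401

Disability Support Credit: 26% of the $18,150 excess over $244,800 is $4,719; credit = $6,925 − $4,719 = $2,206.
Health Coverage Credit: income exceeds $253,800 by $9,150, which is 19 full-or-partial $500 increments; reduction = 19 × $65 = $1,235, leaving $195.
Total: $2,206 + $195 = $2,401.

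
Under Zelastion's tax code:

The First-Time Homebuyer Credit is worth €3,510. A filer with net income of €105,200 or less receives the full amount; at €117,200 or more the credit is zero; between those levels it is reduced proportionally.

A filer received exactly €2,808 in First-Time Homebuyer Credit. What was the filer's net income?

€107,600

€2,808 is 2,808/3,510 of the full €3,510, so 702/3,510 of the €12,000 range has been used: income = €105,200 + €12,000 × 702/3,510 = €107,600.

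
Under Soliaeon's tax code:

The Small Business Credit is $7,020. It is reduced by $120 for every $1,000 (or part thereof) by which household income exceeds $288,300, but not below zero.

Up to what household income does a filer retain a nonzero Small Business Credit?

$346,300

After 58 increments the reduction is 58 × $120 = $6,960, leaving $60; one more increment wipes it out. Increment 58 ends at excess 58 × $1,000 = $58,000, so the highest qualifying income is $288,300 + $58,000 = $346,300.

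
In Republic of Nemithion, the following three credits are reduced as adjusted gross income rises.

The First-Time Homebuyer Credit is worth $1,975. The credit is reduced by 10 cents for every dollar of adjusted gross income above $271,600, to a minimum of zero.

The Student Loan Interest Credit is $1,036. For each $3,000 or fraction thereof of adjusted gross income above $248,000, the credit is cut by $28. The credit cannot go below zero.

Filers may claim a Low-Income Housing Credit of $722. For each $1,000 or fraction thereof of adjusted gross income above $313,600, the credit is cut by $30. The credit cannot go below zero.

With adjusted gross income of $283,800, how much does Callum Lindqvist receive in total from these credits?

First-Time Homebuyer Credit: 10% of the $12,200 excess over $271,600 is $1,220; credit = $1,975 − $1,220 = $755.
Student Loan Interest Credit: income exceeds $248,000 by $35,800, which is 12 full-or-partial $3,000 increments; reduction = 12 × $28 = $336, leaving $700.
Low-Income Housing Credit: $283,800 is at or below the $313,600 threshold, so the full $722 applies.
Total: $755 + $700 + $722 = $2,177.

$2,177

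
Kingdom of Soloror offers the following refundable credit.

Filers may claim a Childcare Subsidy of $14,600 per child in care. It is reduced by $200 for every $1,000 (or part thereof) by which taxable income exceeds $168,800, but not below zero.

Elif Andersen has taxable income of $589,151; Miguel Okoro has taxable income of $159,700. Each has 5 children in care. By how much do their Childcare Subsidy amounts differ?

Elif ($589,151): Childcare Subsidy: base = 5 × $14,600 = $73,000. income exceeds $168,800 by $420,351 → 421 increments × $200 = $84,200 ≥ base, so the credit is $0.
Miguel ($159,700): Childcare Subsidy: base = 5 × $14,600 = $73,000. $159,700 is at or below the $168,800 threshold, so the full $73,000 applies.
Difference: |$0 − $73,000| = $73,000.

$73,000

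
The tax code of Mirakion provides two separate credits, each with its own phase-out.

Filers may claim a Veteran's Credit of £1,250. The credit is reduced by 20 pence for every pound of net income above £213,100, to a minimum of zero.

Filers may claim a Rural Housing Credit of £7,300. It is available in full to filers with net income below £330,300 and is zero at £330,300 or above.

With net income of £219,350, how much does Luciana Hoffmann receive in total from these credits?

£7,300

Veteran's Credit: 20% of the £6,250 excess over £213,100 is £1,250 ≥ base, so the credit is £0.
Rural Housing Credit: £219,350 is below the £330,300 cutoff, so the full £7,300 applies.
Total: £0 + £7,300 = £7,300.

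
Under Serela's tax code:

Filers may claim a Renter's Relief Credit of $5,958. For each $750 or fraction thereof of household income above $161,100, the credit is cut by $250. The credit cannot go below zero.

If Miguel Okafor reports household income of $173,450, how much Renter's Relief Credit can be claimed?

$1,708

Renter's Relief Credit: income exceeds $161,100 by $12,350, which is 17 full-or-partial $750 increments; reduction = 17 × $250 = $4,250, leaving $1,708.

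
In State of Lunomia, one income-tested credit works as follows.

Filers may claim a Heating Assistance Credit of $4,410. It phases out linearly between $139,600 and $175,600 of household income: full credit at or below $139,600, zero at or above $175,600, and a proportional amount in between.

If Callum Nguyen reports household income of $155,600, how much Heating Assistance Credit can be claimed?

$2,450

Heating Assistance Credit: $155,600 is $16,000 into a $36,000 phase-out range, leaving 20,000/36,000 of the credit: $4,410 × 20,000/36,000 = $2,450.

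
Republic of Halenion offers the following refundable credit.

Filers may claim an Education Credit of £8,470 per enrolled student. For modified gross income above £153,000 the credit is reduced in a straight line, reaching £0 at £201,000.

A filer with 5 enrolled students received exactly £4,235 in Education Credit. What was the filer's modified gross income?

£196,200

Full credit = 5 × £8,470 = £42,350.
£4,235 is 4,235/42,350 of the full £42,350, so 38,115/42,350 of the £48,000 range has been used: income = £153,000 + £48,000 × 38,115/42,350 = £196,200.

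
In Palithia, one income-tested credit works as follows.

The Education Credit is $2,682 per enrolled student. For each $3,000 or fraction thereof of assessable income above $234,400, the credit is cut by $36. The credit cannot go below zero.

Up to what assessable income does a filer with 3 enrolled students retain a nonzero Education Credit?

$903,400

Full credit = 3 × $2,682 = $8,046.
After 223 increments the reduction is 223 × $36 = $8,028, leaving $18; one more increment wipes it out. Increment 223 ends at excess 223 × $3,000 = $669,000, so the highest qualifying income is $234,400 + $669,000 = $903,400.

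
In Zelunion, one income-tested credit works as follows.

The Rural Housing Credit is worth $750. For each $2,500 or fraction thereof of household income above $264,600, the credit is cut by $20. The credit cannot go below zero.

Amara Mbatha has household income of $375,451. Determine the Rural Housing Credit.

$0

Rural Housing Credit: income exceeds $264,600 by $110,851 → 45 increments × $20 = $900 ≥ base, so the credit is $0.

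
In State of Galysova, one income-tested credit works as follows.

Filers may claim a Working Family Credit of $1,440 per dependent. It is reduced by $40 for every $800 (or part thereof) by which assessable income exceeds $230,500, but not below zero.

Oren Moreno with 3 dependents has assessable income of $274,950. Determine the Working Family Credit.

$2,080

Working Family Credit: base = 3 × $1,440 = $4,320. income exceeds $230,500 by $44,450, which is 56 full-or-partial $800 increments; reduction = 56 × $40 = $2,240, leaving $2,080.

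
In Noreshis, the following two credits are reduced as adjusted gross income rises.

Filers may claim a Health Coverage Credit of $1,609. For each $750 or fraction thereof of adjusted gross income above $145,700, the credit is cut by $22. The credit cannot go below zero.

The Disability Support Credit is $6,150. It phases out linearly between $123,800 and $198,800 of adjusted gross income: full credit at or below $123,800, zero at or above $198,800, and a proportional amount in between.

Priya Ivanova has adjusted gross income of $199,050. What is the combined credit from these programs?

Health Coverage Credit: income exceeds $145,700 by $53,350, which is 72 full-or-partial $750 increments; reduction = 72 × $22 = $1,584, leaving $25.
Disability Support Credit: $199,050 is at or above $198,800, so the credit is $0.
Total: $25 + $0 = $25.

$25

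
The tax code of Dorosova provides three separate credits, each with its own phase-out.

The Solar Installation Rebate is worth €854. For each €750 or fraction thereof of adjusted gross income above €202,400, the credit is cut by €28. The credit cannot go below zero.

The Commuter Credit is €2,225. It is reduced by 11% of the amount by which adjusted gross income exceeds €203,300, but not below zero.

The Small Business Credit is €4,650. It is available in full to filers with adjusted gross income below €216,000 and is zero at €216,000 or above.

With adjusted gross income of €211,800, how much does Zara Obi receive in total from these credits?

€6,430

Solar Installation Rebate: income exceeds €202,400 by €9,400, which is 13 full-or-partial €750 increments; reduction = 13 × €28 = €364, leaving €490.
Commuter Credit: 11% of the €8,500 excess over €203,300 is €935; credit = €2,225 − €935 = €1,290.
Small Business Credit: €211,800 is below the €216,000 cutoff, so the full €4,650 applies.
Total: €490 + €1,290 + €4,650 = €6,430.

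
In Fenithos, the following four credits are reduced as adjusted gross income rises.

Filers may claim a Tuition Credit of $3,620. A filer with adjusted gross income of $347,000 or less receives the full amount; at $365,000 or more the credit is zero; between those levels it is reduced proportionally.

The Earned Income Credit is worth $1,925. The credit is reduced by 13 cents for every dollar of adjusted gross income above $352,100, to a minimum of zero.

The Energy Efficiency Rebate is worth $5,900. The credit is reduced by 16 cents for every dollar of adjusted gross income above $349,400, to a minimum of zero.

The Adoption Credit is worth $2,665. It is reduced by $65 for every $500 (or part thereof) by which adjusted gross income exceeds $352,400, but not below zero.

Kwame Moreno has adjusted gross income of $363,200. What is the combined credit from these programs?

$5,771

Tuition Credit: $363,200 is $16,200 into a $18,000 phase-out range, leaving 1,800/18,000 of the credit: $3,620 × 1,800/18,000 = $362.
Earned Income Credit: 13% of the $11,100 excess over $352,100 is $1,443; credit = $1,925 − $1,443 = $482.
Energy Efficiency Rebate: 16% of the $13,800 excess over $349,400 is $2,208; credit = $5,900 − $2,208 = $3,692.
Adoption Credit: income exceeds $352,400 by $10,800, which is 22 full-or-partial $500 increments; reduction = 22 × $65 = $1,430, leaving $1,235.
Total: $362 + $482 + $3,692 + $1,235 = $5,771.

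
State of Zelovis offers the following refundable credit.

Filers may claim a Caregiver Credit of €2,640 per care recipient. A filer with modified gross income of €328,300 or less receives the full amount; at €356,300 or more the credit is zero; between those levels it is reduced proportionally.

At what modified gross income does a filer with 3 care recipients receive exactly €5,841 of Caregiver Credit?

Full credit = 3 × €2,640 = €7,920.
€5,841 is 5,841/7,920 of the full €7,920, so 2,079/7,920 of the €28,000 range has been used: income = €328,300 + €28,000 × 2,079/7,920 = €335,650.

€335,650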